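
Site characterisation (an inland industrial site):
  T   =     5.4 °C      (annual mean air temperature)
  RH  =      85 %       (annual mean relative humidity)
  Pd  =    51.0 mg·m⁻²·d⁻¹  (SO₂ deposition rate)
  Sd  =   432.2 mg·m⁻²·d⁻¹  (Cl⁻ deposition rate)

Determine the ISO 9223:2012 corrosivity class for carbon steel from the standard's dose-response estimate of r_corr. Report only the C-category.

C5

carbon steel: f(T) = +0.150·(T−10) [T≤10 °C] = -0.6900
  Pd branch = 1.77·Pd^0.52·e^(0.02·RH+f) = 37.54 μm/a
  Sd branch = 0.102·Sd^0.62·e^(0.033·RH+0.04·T) = 90.1 μm/a
  r_corr = 37.54 + 90.1 = 127.6 μm/a
ISO 9223 Table 2 (carbon steel): 80 < 128 ≤ 200 μm/a ⇒ C5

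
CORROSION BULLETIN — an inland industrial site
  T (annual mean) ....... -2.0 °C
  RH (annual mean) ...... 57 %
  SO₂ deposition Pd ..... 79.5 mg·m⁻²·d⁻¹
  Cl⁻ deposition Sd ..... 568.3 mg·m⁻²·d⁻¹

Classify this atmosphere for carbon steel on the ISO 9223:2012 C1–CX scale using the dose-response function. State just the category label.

carbon steel: temperature factor f = +0.150·(-12.0) = -1.8000
  Pd branch = 1.77·Pd^0.52·e^(0.02·RH+f) = 8.903 μm/a
  Cl⁻ term: 0.102·568.3^0.62·exp(0.033·57+0.04·-2.0) = 31.52
  sum: 8.903 + 31.52 → r_corr = 40.42 μm/a
Category bounds: 25…50 μm/a bracket r_corr ⇒ C3

C3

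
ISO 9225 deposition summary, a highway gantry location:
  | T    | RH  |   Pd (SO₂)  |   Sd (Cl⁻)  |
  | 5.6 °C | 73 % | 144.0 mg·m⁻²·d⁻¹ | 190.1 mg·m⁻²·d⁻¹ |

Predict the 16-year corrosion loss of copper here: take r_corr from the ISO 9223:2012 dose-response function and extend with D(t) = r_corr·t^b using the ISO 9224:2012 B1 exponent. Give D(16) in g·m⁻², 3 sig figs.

D(16) = 90.7 g·m⁻²

copper: T≤10 °C ⇒ hinge +0.126·(5.6−10) = -0.5544
  SO₂ term: 0.0053·144.0^0.26·exp(0.059·73-0.5544) = 0.8226
  Cl⁻ term: 0.01025·190.1^0.27·exp(0.036·73+0.049·5.6) = 0.7701
  sum: 0.8226 + 0.7701 → r_corr = 1.593 μm/a
Power-law: D(16) = r_corr · 16^0.667
  D(16) = 1.593 × 16^0.667 = 1.593 × 6.355 = 10.12 μm
  Mass loss = 10.12 μm × 8.96 g/cm³ = 90.7 g·m⁻²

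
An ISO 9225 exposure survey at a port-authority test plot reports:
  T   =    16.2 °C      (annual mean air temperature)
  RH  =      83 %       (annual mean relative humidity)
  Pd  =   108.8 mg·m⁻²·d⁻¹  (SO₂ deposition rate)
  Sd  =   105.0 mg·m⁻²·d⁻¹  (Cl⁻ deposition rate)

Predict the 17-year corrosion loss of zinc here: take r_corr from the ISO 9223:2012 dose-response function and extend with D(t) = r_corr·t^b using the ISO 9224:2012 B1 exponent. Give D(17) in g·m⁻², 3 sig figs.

zinc: T>10 °C ⇒ hinge -0.071·(16.2−10) = -0.4402
  sulphur-dioxide contribution → 2.976 μm/a
  chloride contribution → 1.912 μm/a
  ⇒ r_corr(zinc) = 4.888 μm/a
Power-law: D(17) = r_corr · 17^0.813
  D(17) = 4.888 × 17^0.813 = 4.888 × 10.01 = 48.92 μm
  Mass loss = 48.92 μm × 7.14 g/cm³ = 349.3 g·m⁻²

D(17) = 349 g·m⁻²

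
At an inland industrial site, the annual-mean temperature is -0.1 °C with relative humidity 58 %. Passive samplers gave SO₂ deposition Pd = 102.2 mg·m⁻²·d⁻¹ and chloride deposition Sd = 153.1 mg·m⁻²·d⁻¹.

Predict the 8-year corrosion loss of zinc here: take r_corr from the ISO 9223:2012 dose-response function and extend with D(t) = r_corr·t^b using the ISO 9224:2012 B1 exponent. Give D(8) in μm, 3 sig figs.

D(8) = 7.89 μm

zinc: T≤10 °C ⇒ hinge +0.038·(-0.1−10) = -0.3838
  Pd branch = 0.0129·Pd^0.44·e^(0.046·RH+f) = 0.97 μm/a
  Sd branch = 0.0175·Sd^0.57·e^(0.008·RH+0.085·T) = 0.4856 μm/a
  sum: 0.97 + 0.4856 → r_corr = 1.456 μm/a
ISO 9224: D(t) = r_corr · t^b with b = 0.813 (zinc, B1)
  D(8) = 1.456 × 8^0.813 = 1.456 × 5.423 = 7.893 μm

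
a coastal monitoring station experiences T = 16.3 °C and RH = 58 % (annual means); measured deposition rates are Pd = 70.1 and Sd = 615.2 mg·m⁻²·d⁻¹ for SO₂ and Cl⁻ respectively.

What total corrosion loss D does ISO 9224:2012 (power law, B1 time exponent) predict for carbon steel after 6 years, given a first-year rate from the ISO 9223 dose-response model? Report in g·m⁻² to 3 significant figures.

carbon steel: temperature factor f = -0.054·(6.3) = -0.3402
  SO₂ term: 1.77·70.1^0.52·exp(0.02·58-0.3402) = 36.63
  Cl⁻ term: 0.102·615.2^0.62·exp(0.033·58+0.04·16.3) = 71.15
  sum: 36.63 + 71.15 → r_corr = 107.8 μm/a
Power-law: D(6) = r_corr · 6^0.523
  D(6) = 107.8 × 6^0.523 = 107.8 × 2.553 = 275.1 μm
  Mass loss = 275.1 μm × 7.85 g/cm³ = 2160 g·m⁻²

D(6) = 2.16e+03 g·m⁻²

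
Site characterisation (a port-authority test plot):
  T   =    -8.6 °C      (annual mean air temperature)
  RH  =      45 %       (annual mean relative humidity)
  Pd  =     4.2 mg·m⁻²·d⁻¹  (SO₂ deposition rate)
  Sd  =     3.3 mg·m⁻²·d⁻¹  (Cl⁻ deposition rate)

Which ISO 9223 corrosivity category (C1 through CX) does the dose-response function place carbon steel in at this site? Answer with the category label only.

C1

carbon steel: T≤10 °C ⇒ hinge +0.150·(-8.6−10) = -2.7900
  sulphur-dioxide contribution → 0.564 μm/a
  chloride contribution → 0.6693 μm/a
  total first-year rate 1.233 μm/a
ISO 9223 Table 2 (carbon steel): 0 < 1.23 ≤ 1.3 μm/a ⇒ C1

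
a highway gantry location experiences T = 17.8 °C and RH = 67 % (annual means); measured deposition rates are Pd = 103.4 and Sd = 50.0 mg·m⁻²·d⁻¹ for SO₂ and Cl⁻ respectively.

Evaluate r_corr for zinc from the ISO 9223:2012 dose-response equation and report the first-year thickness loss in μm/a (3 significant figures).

zinc: T>10 °C ⇒ hinge -0.071·(17.8−10) = -0.5538
  SO₂ term: 0.0129·103.4^0.44·exp(0.046·67-0.5538) = 1.244
  Sd branch = 0.0175·Sd^0.57·e^(0.008·RH+0.085·T) = 1.263 μm/a
  r_corr = 1.244 + 1.263 = 2.507 μm/a

r_corr = 2.51 μm/a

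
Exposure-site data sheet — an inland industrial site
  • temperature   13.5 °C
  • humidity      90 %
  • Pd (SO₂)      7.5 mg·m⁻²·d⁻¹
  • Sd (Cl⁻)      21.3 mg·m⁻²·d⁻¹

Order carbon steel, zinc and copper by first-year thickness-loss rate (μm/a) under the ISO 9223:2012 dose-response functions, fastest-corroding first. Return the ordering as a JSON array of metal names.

["carbon steel", "copper", "zinc"]

carbon steel: temperature factor f = -0.054·(3.5) = -0.1890
  Pd branch = 1.77·Pd^0.52·e^(0.02·RH+f) = 25.27 μm/a
  Sd branch = 0.102·Sd^0.62·e^(0.033·RH+0.04·T) = 22.73 μm/a
  sum: 25.27 + 22.73 → r_corr = 48 μm/a
zinc: f(T) = -0.071·(T−10) [T>10 °C] = -0.2485
  Pd branch = 0.0129·Pd^0.44·e^(0.046·RH+f) = 1.533 μm/a
  Sd branch = 0.0175·Sd^0.57·e^(0.008·RH+0.085·T) = 0.6475 μm/a
  r_corr = 1.533 + 0.6475 = 2.181 μm/a
copper: f(T) = -0.080·(T−10) [T>10 °C] = -0.2800
  SO₂ term: 0.0053·7.5^0.26·exp(0.059·90-0.2800) = 1.369
  Cl⁻ term: 0.01025·21.3^0.27·exp(0.036·90+0.049·13.5) = 1.158
  sum: 1.369 + 1.158 → r_corr = 2.527 μm/a
Ordering by μm/a: carbon steel (48) > copper (2.53) > zinc (2.18)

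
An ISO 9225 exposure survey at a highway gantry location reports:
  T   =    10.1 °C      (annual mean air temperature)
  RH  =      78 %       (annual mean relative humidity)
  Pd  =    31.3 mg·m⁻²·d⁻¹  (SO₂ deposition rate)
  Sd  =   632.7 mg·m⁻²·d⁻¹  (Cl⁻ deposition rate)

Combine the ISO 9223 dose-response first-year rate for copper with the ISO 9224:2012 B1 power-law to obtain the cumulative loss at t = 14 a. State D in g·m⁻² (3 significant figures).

copper: T>10 °C ⇒ hinge -0.080·(10.1−10) = -0.0080
  sulphur-dioxide contribution → 1.283 μm/a
  chloride contribution → 1.59 μm/a
  ⇒ r_corr(copper) = 2.873 μm/a
Long-term exponent b (ISO 9224 Table 2, B1) = 0.667
  D(14) = 2.873 × 14^0.667 = 2.873 × 5.814 = 16.71 μm
  Mass loss = 16.71 μm × 8.96 g/cm³ = 149.7 g·m⁻²

D(14) = 150 g·m⁻²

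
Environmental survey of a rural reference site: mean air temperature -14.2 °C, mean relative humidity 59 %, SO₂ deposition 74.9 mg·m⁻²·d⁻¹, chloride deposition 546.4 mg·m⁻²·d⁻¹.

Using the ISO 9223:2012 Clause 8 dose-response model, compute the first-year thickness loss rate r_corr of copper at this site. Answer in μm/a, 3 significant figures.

r_corr = 0.260 μm/a

copper: temperature factor f = +0.126·(-24.2) = -3.0492
  SO₂ term: 0.0053·74.9^0.26·exp(0.059·59-3.0492) = 0.02507
  Sd branch = 0.01025·Sd^0.27·e^(0.036·RH+0.049·T) = 0.2345 μm/a
  r_corr = 0.02507 + 0.2345 = 0.2596 μm/a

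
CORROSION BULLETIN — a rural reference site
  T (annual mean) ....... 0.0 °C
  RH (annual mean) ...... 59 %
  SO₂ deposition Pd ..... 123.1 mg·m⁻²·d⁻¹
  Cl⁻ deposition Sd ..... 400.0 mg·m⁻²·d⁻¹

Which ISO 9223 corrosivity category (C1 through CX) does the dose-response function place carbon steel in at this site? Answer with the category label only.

C3

carbon steel: temperature factor f = +0.150·(-10.0) = -1.5000
  SO₂ term: 1.77·123.1^0.52·exp(0.02·59-1.5000) = 15.7
  Cl⁻ term: 0.102·400.0^0.62·exp(0.033·59+0.04·0.0) = 29.34
  sum: 15.7 + 29.34 → r_corr = 45.04 μm/a
ISO 9223 Table 2 (carbon steel): 25 < 45 ≤ 50 μm/a ⇒ C3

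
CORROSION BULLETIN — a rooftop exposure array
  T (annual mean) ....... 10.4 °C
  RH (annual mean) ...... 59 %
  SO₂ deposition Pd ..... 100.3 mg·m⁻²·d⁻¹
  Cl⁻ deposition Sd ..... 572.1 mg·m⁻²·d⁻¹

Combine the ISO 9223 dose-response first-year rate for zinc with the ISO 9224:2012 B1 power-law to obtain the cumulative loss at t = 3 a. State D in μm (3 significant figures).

zinc: f(T) = -0.071·(T−10) [T>10 °C] = -0.0284
  Pd branch = 0.0129·Pd^0.44·e^(0.046·RH+f) = 1.437 μm/a
  Cl⁻ term: 0.0175·572.1^0.57·exp(0.008·59+0.085·10.4) = 2.533
  sum: 1.437 + 2.533 → r_corr = 3.971 μm/a
Power-law: D(3) = r_corr · 3^0.813
  D(3) = 3.971 × 3^0.813 = 3.971 × 2.443 = 9.699 μm

D(3) = 9.70 μm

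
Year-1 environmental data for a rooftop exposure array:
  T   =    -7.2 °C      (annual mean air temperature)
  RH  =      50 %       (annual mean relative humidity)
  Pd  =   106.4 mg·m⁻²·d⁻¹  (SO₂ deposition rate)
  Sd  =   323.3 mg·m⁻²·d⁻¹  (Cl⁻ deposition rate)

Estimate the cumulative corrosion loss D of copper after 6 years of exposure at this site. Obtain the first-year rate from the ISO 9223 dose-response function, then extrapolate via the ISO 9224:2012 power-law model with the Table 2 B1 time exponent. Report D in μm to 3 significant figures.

copper: T≤10 °C ⇒ hinge +0.126·(-7.2−10) = -2.1672
  sulphur-dioxide contribution → 0.03902 μm/a
  chloride contribution → 0.2074 μm/a
  ⇒ r_corr(copper) = 0.2464 μm/a
Power-law: D(6) = r_corr · 6^0.667
  D(6) = 0.2464 × 6^0.667 = 0.2464 × 3.304 = 0.8142 μm

D(6) = 0.814 μm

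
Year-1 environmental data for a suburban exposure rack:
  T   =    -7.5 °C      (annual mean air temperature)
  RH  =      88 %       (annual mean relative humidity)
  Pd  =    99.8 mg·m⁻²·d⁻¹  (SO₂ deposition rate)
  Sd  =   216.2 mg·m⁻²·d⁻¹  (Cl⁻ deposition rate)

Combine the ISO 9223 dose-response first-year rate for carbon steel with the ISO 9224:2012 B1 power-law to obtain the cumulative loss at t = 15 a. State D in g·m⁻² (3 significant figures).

D(15) = 1.51e+03 g·m⁻²

carbon steel: f(T) = +0.150·(T−10) [T≤10 °C] = -2.6250
  Pd branch = 1.77·Pd^0.52·e^(0.02·RH+f) = 8.163 μm/a
  Cl⁻ term: 0.102·216.2^0.62·exp(0.033·88+0.04·-7.5) = 38.65
  r_corr = 8.163 + 38.65 = 46.81 μm/a
ISO 9224: D(t) = r_corr · t^b with b = 0.523 (carbon steel, B1)
  D(15) = 46.81 × 15^0.523 = 46.81 × 4.122 = 192.9 μm
  Mass loss = 192.9 μm × 7.85 g/cm³ = 1515 g·m⁻²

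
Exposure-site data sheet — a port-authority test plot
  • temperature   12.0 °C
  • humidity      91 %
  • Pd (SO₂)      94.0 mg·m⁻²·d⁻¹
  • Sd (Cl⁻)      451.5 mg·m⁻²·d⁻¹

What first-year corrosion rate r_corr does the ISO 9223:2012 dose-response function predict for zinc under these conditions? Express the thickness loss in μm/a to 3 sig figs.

r_corr = 8.71 μm/a

zinc: f(T) = -0.071·(T−10) [T>10 °C] = -0.1420
  sulphur-dioxide contribution → 5.433 μm/a
  chloride contribution → 3.276 μm/a
  total first-year rate 8.709 μm/a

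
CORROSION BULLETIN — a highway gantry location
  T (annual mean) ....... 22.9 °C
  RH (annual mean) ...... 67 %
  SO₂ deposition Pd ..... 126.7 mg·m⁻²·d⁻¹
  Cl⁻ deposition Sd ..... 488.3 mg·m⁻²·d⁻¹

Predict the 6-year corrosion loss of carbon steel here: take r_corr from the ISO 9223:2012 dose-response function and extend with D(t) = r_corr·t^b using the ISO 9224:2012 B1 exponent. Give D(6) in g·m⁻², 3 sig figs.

D(6) = 3.00e+03 g·m⁻²

carbon steel: f(T) = -0.054·(T−10) [T>10 °C] = -0.6966
  sulphur-dioxide contribution → 41.77 μm/a
  chloride contribution → 108.1 μm/a
  total first-year rate 149.8 μm/a
ISO 9224: D(t) = r_corr · t^b with b = 0.523 (carbon steel, B1)
  D(6) = 149.8 × 6^0.523 = 149.8 × 2.553 = 382.4 μm
  Mass loss = 382.4 μm × 7.85 g/cm³ = 3002 g·m⁻²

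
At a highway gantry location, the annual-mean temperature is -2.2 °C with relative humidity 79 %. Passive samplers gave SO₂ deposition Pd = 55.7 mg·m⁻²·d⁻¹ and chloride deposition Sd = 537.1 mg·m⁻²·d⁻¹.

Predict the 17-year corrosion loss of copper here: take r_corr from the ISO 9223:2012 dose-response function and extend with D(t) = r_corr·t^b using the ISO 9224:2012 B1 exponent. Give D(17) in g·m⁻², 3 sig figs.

D(17) = 71.5 g·m⁻²

copper: f(T) = +0.126·(T−10) [T≤10 °C] = -1.5372
  Pd branch = 0.0053·Pd^0.26·e^(0.059·RH+f) = 0.3426 μm/a
  Sd branch = 0.01025·Sd^0.27·e^(0.036·RH+0.049·T) = 0.8633 μm/a
  r_corr = 0.3426 + 0.8633 = 1.206 μm/a
ISO 9224: D(t) = r_corr · t^b with b = 0.667 (copper, B1)
  D(17) = 1.206 × 17^0.667 = 1.206 × 6.618 = 7.981 μm
  Mass loss = 7.981 μm × 8.96 g/cm³ = 71.51 g·m⁻²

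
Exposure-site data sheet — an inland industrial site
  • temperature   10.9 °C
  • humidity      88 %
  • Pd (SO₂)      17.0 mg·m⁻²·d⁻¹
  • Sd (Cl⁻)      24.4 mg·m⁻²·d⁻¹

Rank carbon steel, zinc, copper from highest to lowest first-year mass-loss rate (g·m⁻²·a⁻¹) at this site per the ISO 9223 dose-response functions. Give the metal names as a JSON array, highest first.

carbon steel: f(T) = -0.054·(T−10) [T>10 °C] = -0.0486
  Pd branch = 1.77·Pd^0.52·e^(0.02·RH+f) = 42.76 μm/a
  Sd branch = 0.102·Sd^0.62·e^(0.033·RH+0.04·T) = 20.86 μm/a
  sum: 42.76 + 20.86 → r_corr = 63.62 μm/a
  mass loss = 63.62 μm/a × 7.85 g/cm³ = 499.4 g·m⁻²·a⁻¹
zinc: T>10 °C ⇒ hinge -0.071·(10.9−10) = -0.0639
  SO₂ term: 0.0129·17.0^0.44·exp(0.046·88-0.0639) = 2.411
  Sd branch = 0.0175·Sd^0.57·e^(0.008·RH+0.085·T) = 0.552 μm/a
  r_corr = 2.411 + 0.552 = 2.963 μm/a
  mass loss = 2.963 μm/a × 7.14 g/cm³ = 21.16 g·m⁻²·a⁻¹
copper: f(T) = -0.080·(T−10) [T>10 °C] = -0.0720
  Pd branch = 0.0053·Pd^0.26·e^(0.059·RH+f) = 1.853 μm/a
  Cl⁻ term: 0.01025·24.4^0.27·exp(0.036·88+0.049·10.9) = 0.9843
  sum: 1.853 + 0.9843 → r_corr = 2.837 μm/a
  mass loss = 2.837 μm/a × 8.96 g/cm³ = 25.42 g·m⁻²·a⁻¹
Ordering by g·m⁻²·a⁻¹: carbon steel (499) > copper (25.4) > zinc (21.2)

["carbon steel", "copper", "zinc"]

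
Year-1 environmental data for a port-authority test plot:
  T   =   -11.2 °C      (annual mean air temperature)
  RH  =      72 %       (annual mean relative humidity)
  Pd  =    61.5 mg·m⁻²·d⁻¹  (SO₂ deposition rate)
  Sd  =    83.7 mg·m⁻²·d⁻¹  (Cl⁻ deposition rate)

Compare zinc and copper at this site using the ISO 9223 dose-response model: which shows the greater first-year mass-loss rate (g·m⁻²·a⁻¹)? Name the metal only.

zinc

zinc: T≤10 °C ⇒ hinge +0.038·(-11.2−10) = -0.8056
  SO₂ term: 0.0129·61.5^0.44·exp(0.046·72-0.8056) = 0.9687
  Sd branch = 0.0175·Sd^0.57·e^(0.008·RH+0.085·T) = 0.1499 μm/a
  r_corr = 0.9687 + 0.1499 = 1.119 μm/a
  mass loss = 1.119 μm/a × 7.14 g/cm³ = 7.987 g·m⁻²·a⁻¹
copper: temperature factor f = +0.126·(-21.2) = -2.6712
  Pd branch = 0.0053·Pd^0.26·e^(0.059·RH+f) = 0.07485 μm/a
  Sd branch = 0.01025·Sd^0.27·e^(0.036·RH+0.049·T) = 0.2613 μm/a
  sum: 0.07485 + 0.2613 → r_corr = 0.3362 μm/a
  mass loss = 0.3362 μm/a × 8.96 g/cm³ = 3.012 g·m⁻²·a⁻¹
Ordering by g·m⁻²·a⁻¹: zinc (7.99) > copper (3.01)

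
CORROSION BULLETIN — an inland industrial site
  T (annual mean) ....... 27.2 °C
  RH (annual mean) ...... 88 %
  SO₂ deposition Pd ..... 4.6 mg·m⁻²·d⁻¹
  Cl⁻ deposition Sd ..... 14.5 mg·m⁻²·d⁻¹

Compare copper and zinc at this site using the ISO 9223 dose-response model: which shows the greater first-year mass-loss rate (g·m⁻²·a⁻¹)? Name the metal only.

copper: T>10 °C ⇒ hinge -0.080·(27.2−10) = -1.3760
  SO₂ term: 0.0053·4.6^0.26·exp(0.059·88-1.3760) = 0.358
  Cl⁻ term: 0.01025·14.5^0.27·exp(0.036·88+0.049·27.2) = 1.901
  r_corr = 0.358 + 1.901 = 2.259 μm/a
  mass loss = 2.259 μm/a × 8.96 g/cm³ = 20.24 g·m⁻²·a⁻¹
zinc: temperature factor f = -0.071·(17.2) = -1.2212
  Pd branch = 0.0129·Pd^0.44·e^(0.046·RH+f) = 0.4264 μm/a
  Sd branch = 0.0175·Sd^0.57·e^(0.008·RH+0.085·T) = 1.64 μm/a
  sum: 0.4264 + 1.64 → r_corr = 2.066 μm/a
  mass loss = 2.066 μm/a × 7.14 g/cm³ = 14.75 g·m⁻²·a⁻¹
Ordering by g·m⁻²·a⁻¹: copper (20.2) > zinc (14.8)

copper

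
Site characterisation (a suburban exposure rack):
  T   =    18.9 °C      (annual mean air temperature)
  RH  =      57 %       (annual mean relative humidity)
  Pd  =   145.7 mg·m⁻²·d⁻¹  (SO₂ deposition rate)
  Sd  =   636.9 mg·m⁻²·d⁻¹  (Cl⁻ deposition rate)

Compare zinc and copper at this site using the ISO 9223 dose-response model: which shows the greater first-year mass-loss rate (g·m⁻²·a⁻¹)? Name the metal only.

zinc

zinc: T>10 °C ⇒ hinge -0.071·(18.9−10) = -0.6319
  sulphur-dioxide contribution → 0.8449 μm/a
  chloride contribution → 5.459 μm/a
  ⇒ r_corr(zinc) = 6.304 μm/a
  mass loss = 6.304 μm/a × 7.14 g/cm³ = 45.01 g·m⁻²·a⁻¹
copper: temperature factor f = -0.080·(8.9) = -0.7120
  sulphur-dioxide contribution → 0.2742 μm/a
  chloride contribution → 1.151 μm/a
  total first-year rate 1.426 μm/a
  mass loss = 1.426 μm/a × 8.96 g/cm³ = 12.77 g·m⁻²·a⁻¹
Ordering by g·m⁻²·a⁻¹: zinc (45) > copper (12.8)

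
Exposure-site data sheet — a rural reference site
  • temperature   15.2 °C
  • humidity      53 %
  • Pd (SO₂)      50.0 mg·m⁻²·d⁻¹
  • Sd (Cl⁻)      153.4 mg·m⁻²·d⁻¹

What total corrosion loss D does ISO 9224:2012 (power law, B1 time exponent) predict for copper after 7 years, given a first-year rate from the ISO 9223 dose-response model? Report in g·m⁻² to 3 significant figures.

copper: temperature factor f = -0.080·(5.2) = -0.4160
  SO₂ term: 0.0053·50.0^0.26·exp(0.059·53-0.4160) = 0.2205
  Sd branch = 0.01025·Sd^0.27·e^(0.036·RH+0.049·T) = 0.5662 μm/a
  sum: 0.2205 + 0.5662 → r_corr = 0.7867 μm/a
Long-term exponent b (ISO 9224 Table 2, B1) = 0.667
  D(7) = 0.7867 × 7^0.667 = 0.7867 × 3.662 = 2.881 μm
  Mass loss = 2.881 μm × 8.96 g/cm³ = 25.81 g·m⁻²

D(7) = 25.8 g·m⁻²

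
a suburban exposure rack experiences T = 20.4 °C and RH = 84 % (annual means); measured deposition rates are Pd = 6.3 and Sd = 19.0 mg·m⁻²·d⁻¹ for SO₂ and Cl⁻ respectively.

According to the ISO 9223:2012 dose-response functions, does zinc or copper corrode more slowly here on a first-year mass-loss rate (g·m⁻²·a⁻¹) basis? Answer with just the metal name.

zinc

zinc: T>10 °C ⇒ hinge -0.071·(20.4−10) = -0.7384
  Pd branch = 0.0129·Pd^0.44·e^(0.046·RH+f) = 0.6603 μm/a
  Sd branch = 0.0175·Sd^0.57·e^(0.008·RH+0.085·T) = 1.04 μm/a
  r_corr = 0.6603 + 1.04 = 1.7 μm/a
  mass loss = 1.7 μm/a × 7.14 g/cm³ = 12.14 g·m⁻²·a⁻¹
copper: temperature factor f = -0.080·(10.4) = -0.8320
  SO₂ term: 0.0053·6.3^0.26·exp(0.059·84-0.8320) = 0.5286
  Cl⁻ term: 0.01025·19.0^0.27·exp(0.036·84+0.049·20.4) = 1.269
  r_corr = 0.5286 + 1.269 = 1.797 μm/a
  mass loss = 1.797 μm/a × 8.96 g/cm³ = 16.11 g·m⁻²·a⁻¹
Ordering by g·m⁻²·a⁻¹: copper (16.1) > zinc (12.1)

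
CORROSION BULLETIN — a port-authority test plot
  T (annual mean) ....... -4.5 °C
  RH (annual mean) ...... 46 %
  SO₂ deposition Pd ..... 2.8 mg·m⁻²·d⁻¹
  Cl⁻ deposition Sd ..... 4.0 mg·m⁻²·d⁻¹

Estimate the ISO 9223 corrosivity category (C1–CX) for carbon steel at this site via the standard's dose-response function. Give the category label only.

carbon steel: f(T) = +0.150·(T−10) [T≤10 °C] = -2.1750
  Pd branch = 1.77·Pd^0.52·e^(0.02·RH+f) = 0.8619 μm/a
  Sd branch = 0.102·Sd^0.62·e^(0.033·RH+0.04·T) = 0.9183 μm/a
  r_corr = 0.8619 + 0.9183 = 1.78 μm/a
Category bounds: 1.3…25 μm/a bracket r_corr ⇒ C2

C2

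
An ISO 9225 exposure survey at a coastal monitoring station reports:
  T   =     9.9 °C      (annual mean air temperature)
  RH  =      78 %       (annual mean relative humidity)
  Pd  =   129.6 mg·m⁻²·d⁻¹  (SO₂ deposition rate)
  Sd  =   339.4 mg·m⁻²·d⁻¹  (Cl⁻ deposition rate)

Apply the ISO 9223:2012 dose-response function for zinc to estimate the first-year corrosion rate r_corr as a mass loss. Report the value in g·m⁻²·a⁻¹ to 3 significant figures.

zinc: f(T) = +0.038·(T−10) [T≤10 °C] = -0.0038
  SO₂ term: 0.0129·129.6^0.44·exp(0.046·78-0.0038) = 3.951
  Cl⁻ term: 0.0175·339.4^0.57·exp(0.008·78+0.085·9.9) = 2.099
  r_corr = 3.951 + 2.099 = 6.05 μm/a
Convert to mass loss: 6.05 μm/a × 7.14 g/cm³ = 43.2 g·m⁻²·a⁻¹

r_corr = 43.2 g·m⁻²·a⁻¹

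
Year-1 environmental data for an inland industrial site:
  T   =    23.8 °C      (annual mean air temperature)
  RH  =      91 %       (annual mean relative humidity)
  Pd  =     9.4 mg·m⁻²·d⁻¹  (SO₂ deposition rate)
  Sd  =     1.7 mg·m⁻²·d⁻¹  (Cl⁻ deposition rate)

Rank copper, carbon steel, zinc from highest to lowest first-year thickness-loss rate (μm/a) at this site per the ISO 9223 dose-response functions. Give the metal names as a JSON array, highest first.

["carbon steel", "copper", "zinc"]

copper: temperature factor f = -0.080·(13.8) = -1.1040
  SO₂ term: 0.0053·9.4^0.26·exp(0.059·91-1.1040) = 0.6754
  Cl⁻ term: 0.01025·1.7^0.27·exp(0.036·91+0.049·23.8) = 1.005
  sum: 0.6754 + 1.005 → r_corr = 1.68 μm/a
carbon steel: temperature factor f = -0.054·(13.8) = -0.7452
  SO₂ term: 1.77·9.4^0.52·exp(0.02·91-0.7452) = 16.63
  Sd branch = 0.102·Sd^0.62·e^(0.033·RH+0.04·T) = 7.398 μm/a
  sum: 16.63 + 7.398 → r_corr = 24.02 μm/a
zinc: f(T) = -0.071·(T−10) [T>10 °C] = -0.9798
  SO₂ term: 0.0129·9.4^0.44·exp(0.046·91-0.9798) = 0.8535
  Cl⁻ term: 0.0175·1.7^0.57·exp(0.008·91+0.085·23.8) = 0.3708
  sum: 0.8535 + 0.3708 → r_corr = 1.224 μm/a
Ordering by μm/a: carbon steel (24) > copper (1.68) > zinc (1.22)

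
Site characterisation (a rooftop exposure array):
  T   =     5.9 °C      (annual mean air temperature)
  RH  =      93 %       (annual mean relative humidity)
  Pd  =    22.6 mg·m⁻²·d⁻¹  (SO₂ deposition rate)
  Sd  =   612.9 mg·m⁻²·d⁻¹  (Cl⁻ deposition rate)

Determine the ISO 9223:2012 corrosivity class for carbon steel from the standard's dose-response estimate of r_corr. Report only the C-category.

C5

carbon steel: temperature factor f = +0.150·(-4.1) = -0.6150
  Pd branch = 1.77·Pd^0.52·e^(0.02·RH+f) = 31.1 μm/a
  Cl⁻ term: 0.102·612.9^0.62·exp(0.033·93+0.04·5.9) = 148.6
  sum: 31.1 + 148.6 → r_corr = 179.7 μm/a
180 μm/a falls in (80, 200] for carbon steel → category C5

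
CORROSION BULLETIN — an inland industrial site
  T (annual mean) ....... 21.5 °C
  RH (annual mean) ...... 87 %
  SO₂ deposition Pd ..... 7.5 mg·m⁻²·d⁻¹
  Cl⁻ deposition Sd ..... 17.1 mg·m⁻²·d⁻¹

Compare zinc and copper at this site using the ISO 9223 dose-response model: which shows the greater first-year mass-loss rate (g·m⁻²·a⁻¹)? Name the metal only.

copper

zinc: f(T) = -0.071·(T−10) [T>10 °C] = -0.8165
  sulphur-dioxide contribution → 0.7569 μm/a
  chloride contribution → 1.101 μm/a
  ⇒ r_corr(zinc) = 1.858 μm/a
  mass loss = 1.858 μm/a × 7.14 g/cm³ = 13.27 g·m⁻²·a⁻¹
copper: f(T) = -0.080·(T−10) [T>10 °C] = -0.9200
  sulphur-dioxide contribution → 0.6046 μm/a
  chloride contribution → 1.45 μm/a
  ⇒ r_corr(copper) = 2.055 μm/a
  mass loss = 2.055 μm/a × 8.96 g/cm³ = 18.41 g·m⁻²·a⁻¹
Ordering by g·m⁻²·a⁻¹: copper (18.4) > zinc (13.3)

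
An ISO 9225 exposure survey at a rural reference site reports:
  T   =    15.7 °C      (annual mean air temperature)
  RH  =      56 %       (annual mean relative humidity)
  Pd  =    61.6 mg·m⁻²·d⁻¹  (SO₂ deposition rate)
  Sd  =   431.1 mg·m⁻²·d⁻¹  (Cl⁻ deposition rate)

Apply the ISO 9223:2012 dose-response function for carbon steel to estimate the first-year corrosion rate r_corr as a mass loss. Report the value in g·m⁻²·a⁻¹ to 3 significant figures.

carbon steel: T>10 °C ⇒ hinge -0.054·(15.7−10) = -0.3078
  SO₂ term: 1.77·61.6^0.52·exp(0.02·56-0.3078) = 33.99
  Sd branch = 0.102·Sd^0.62·e^(0.033·RH+0.04·T) = 52.16 μm/a
  sum: 33.99 + 52.16 → r_corr = 86.15 μm/a
Convert to mass loss: 86.15 μm/a × 7.85 g/cm³ = 676.3 g·m⁻²·a⁻¹

r_corr = 676 g·m⁻²·a⁻¹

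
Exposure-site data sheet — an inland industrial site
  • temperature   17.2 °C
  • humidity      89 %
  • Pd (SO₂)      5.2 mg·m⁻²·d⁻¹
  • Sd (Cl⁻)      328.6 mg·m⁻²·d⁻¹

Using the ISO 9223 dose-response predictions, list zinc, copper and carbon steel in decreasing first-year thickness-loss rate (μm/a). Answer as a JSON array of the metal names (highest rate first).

["carbon steel", "zinc", "copper"]

zinc: f(T) = -0.071·(T−10) [T>10 °C] = -0.5112
  sulphur-dioxide contribution → 0.9586 μm/a
  chloride contribution → 4.185 μm/a
  ⇒ r_corr(zinc) = 5.144 μm/a
copper: T>10 °C ⇒ hinge -0.080·(17.2−10) = -0.5760
  sulphur-dioxide contribution → 0.8725 μm/a
  chloride contribution → 2.804 μm/a
  ⇒ r_corr(copper) = 3.676 μm/a
carbon steel: f(T) = -0.054·(T−10) [T>10 °C] = -0.3888
  sulphur-dioxide contribution → 16.77 μm/a
  chloride contribution → 139.1 μm/a
  ⇒ r_corr(carbon steel) = 155.8 μm/a
Ordering by μm/a: carbon steel (156) > zinc (5.14) > copper (3.68)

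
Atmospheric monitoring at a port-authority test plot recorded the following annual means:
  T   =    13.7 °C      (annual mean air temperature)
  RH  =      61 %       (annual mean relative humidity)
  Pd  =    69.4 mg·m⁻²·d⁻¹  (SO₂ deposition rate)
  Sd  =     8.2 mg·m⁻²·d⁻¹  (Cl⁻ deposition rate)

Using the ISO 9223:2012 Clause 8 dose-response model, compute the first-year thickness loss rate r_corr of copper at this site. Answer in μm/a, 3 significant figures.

copper: T>10 °C ⇒ hinge -0.080·(13.7−10) = -0.2960
  sulphur-dioxide contribution → 0.434 μm/a
  chloride contribution → 0.3182 μm/a
  total first-year rate 0.7522 μm/a

r_corr = 0.752 μm/a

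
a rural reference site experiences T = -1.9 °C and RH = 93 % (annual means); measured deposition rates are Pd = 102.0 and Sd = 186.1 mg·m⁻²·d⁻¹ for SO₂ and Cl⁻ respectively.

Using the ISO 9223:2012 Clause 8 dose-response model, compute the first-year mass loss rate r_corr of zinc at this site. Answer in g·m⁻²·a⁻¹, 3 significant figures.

r_corr = 36.7 g·m⁻²·a⁻¹

zinc: T≤10 °C ⇒ hinge +0.038·(-1.9−10) = -0.4522
  sulphur-dioxide contribution → 4.528 μm/a
  chloride contribution → 0.6163 μm/a
  total first-year rate 5.144 μm/a
Convert to mass loss: 5.144 μm/a × 7.14 g/cm³ = 36.73 g·m⁻²·a⁻¹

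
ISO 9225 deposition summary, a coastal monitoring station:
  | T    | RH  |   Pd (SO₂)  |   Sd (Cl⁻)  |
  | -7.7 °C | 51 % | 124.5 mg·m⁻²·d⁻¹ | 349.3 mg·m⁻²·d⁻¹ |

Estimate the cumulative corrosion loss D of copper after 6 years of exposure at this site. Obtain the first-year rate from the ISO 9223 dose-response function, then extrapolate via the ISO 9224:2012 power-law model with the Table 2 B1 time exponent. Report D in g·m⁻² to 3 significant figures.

D(6) = 7.54 g·m⁻²

copper: f(T) = +0.126·(T−10) [T≤10 °C] = -2.2302
  Pd branch = 0.0053·Pd^0.26·e^(0.059·RH+f) = 0.04048 μm/a
  Cl⁻ term: 0.01025·349.3^0.27·exp(0.036·51+0.049·-7.7) = 0.2142
  sum: 0.04048 + 0.2142 → r_corr = 0.2547 μm/a
Long-term exponent b (ISO 9224 Table 2, B1) = 0.667
  D(6) = 0.2547 × 6^0.667 = 0.2547 × 3.304 = 0.8416 μm
  Mass loss = 0.8416 μm × 8.96 g/cm³ = 7.54 g·m⁻²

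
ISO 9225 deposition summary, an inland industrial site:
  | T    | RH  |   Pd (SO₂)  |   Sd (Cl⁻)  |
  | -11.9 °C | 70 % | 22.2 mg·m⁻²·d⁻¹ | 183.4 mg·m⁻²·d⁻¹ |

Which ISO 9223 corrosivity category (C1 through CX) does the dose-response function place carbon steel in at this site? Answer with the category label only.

C2

carbon steel: temperature factor f = +0.150·(-21.9) = -3.2850
  Pd branch = 1.77·Pd^0.52·e^(0.02·RH+f) = 1.347 μm/a
  Cl⁻ term: 0.102·183.4^0.62·exp(0.033·70+0.04·-11.9) = 16.16
  sum: 1.347 + 16.16 → r_corr = 17.51 μm/a
Category bounds: 1.3…25 μm/a bracket r_corr ⇒ C2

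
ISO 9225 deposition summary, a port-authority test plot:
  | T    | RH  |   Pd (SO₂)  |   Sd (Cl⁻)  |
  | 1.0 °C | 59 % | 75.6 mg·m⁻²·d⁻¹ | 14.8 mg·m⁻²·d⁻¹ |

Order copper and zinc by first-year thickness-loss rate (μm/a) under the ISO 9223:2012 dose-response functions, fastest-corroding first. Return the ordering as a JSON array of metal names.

["zinc", "copper"]

copper: f(T) = +0.126·(T−10) [T≤10 °C] = -1.1340
  Pd branch = 0.0053·Pd^0.26·e^(0.059·RH+f) = 0.1706 μm/a
  Sd branch = 0.01025·Sd^0.27·e^(0.036·RH+0.049·T) = 0.1864 μm/a
  sum: 0.1706 + 0.1864 → r_corr = 0.357 μm/a
zinc: temperature factor f = +0.038·(-9.0) = -0.3420
  SO₂ term: 0.0129·75.6^0.44·exp(0.046·59-0.3420) = 0.9274
  Cl⁻ term: 0.0175·14.8^0.57·exp(0.008·59+0.085·1.0) = 0.1419
  r_corr = 0.9274 + 0.1419 = 1.069 μm/a
Ordering by μm/a: zinc (1.07) > copper (0.357)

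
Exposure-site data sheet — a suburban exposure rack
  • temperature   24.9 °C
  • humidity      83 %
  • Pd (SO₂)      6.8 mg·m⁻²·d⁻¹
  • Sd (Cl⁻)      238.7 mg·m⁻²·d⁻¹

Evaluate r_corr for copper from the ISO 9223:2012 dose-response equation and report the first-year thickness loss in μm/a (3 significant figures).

copper: temperature factor f = -0.080·(14.9) = -1.1920
  SO₂ term: 0.0053·6.8^0.26·exp(0.059·83-1.1920) = 0.3546
  Sd branch = 0.01025·Sd^0.27·e^(0.036·RH+0.049·T) = 3.022 μm/a
  sum: 0.3546 + 3.022 → r_corr = 3.377 μm/a

r_corr = 3.38 μm/a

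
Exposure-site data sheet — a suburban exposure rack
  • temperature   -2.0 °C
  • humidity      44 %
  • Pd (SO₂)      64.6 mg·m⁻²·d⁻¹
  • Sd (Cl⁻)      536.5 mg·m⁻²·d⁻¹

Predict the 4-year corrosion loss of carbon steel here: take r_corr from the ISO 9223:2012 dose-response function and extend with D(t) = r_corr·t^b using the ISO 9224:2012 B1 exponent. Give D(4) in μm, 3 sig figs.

D(4) = 53.6 μm

carbon steel: T≤10 °C ⇒ hinge +0.150·(-2.0−10) = -1.8000
  Pd branch = 1.77·Pd^0.52·e^(0.02·RH+f) = 6.162 μm/a
  Sd branch = 0.102·Sd^0.62·e^(0.033·RH+0.04·T) = 19.81 μm/a
  r_corr = 6.162 + 19.81 = 25.97 μm/a
Power-law: D(4) = r_corr · 4^0.523
  D(4) = 25.97 × 4^0.523 = 25.97 × 2.065 = 53.62 μm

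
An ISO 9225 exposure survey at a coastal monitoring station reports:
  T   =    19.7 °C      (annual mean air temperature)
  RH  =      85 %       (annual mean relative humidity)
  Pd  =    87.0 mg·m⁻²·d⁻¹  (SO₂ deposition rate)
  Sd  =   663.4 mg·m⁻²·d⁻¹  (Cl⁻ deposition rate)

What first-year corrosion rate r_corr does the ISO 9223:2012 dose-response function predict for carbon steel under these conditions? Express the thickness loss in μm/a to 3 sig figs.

carbon steel: temperature factor f = -0.054·(9.7) = -0.5238
  Pd branch = 1.77·Pd^0.52·e^(0.02·RH+f) = 58.52 μm/a
  Cl⁻ term: 0.102·663.4^0.62·exp(0.033·85+0.04·19.7) = 208.2
  r_corr = 58.52 + 208.2 = 266.7 μm/a

r_corr = 267 μm/a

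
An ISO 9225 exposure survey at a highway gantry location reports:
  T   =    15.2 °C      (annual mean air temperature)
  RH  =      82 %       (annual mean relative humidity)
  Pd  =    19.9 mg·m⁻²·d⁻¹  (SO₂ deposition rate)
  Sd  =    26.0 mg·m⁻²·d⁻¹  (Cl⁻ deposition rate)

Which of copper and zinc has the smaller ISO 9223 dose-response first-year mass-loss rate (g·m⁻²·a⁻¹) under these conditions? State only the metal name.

zinc

copper: temperature factor f = -0.080·(5.2) = -0.4160
  Pd branch = 0.0053·Pd^0.26·e^(0.059·RH+f) = 0.9603 μm/a
  Sd branch = 0.01025·Sd^0.27·e^(0.036·RH+0.049·T) = 0.996 μm/a
  r_corr = 0.9603 + 0.996 = 1.956 μm/a
  mass loss = 1.956 μm/a × 8.96 g/cm³ = 17.53 g·m⁻²·a⁻¹
zinc: f(T) = -0.071·(T−10) [T>10 °C] = -0.3692
  Pd branch = 0.0129·Pd^0.44·e^(0.046·RH+f) = 1.445 μm/a
  Cl⁻ term: 0.0175·26.0^0.57·exp(0.008·82+0.085·15.2) = 0.7863
  sum: 1.445 + 0.7863 → r_corr = 2.231 μm/a
  mass loss = 2.231 μm/a × 7.14 g/cm³ = 15.93 g·m⁻²·a⁻¹
Ordering by g·m⁻²·a⁻¹: copper (17.5) > zinc (15.9)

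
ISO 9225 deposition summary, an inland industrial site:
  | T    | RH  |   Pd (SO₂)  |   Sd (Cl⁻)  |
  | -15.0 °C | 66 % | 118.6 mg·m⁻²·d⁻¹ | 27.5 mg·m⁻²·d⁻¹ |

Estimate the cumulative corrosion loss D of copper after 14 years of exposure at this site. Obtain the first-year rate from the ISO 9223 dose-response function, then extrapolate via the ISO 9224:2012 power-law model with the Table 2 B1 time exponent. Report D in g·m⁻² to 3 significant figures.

copper: f(T) = +0.126·(T−10) [T≤10 °C] = -3.1500
  sulphur-dioxide contribution → 0.03861 μm/a
  chloride contribution → 0.1294 μm/a
  total first-year rate 0.168 μm/a
Long-term exponent b (ISO 9224 Table 2, B1) = 0.667
  D(14) = 0.168 × 14^0.667 = 0.168 × 5.814 = 0.9769 μm
  Mass loss = 0.9769 μm × 8.96 g/cm³ = 8.753 g·m⁻²

D(14) = 8.75 g·m⁻²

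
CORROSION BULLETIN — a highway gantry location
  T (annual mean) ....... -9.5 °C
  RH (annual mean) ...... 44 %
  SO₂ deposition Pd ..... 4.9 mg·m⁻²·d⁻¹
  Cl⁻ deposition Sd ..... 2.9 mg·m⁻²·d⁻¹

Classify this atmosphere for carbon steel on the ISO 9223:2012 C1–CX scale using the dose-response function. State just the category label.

C1

carbon steel: f(T) = +0.150·(T−10) [T≤10 °C] = -2.9250
  sulphur-dioxide contribution → 0.5233 μm/a
  chloride contribution → 0.5766 μm/a
  ⇒ r_corr(carbon steel) = 1.1 μm/a
1.1 μm/a falls in (0, 1.3] for carbon steel → category C1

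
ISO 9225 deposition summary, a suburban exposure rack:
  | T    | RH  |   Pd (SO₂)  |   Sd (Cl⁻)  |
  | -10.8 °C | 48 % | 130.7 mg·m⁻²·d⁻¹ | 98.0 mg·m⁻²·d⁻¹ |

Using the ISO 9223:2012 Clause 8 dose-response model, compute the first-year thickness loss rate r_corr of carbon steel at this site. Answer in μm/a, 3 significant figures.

r_corr = 8.11 μm/a

carbon steel: T≤10 °C ⇒ hinge +0.150·(-10.8−10) = -3.1200
  Pd branch = 1.77·Pd^0.52·e^(0.02·RH+f) = 2.573 μm/a
  Cl⁻ term: 0.102·98.0^0.62·exp(0.033·48+0.04·-10.8) = 5.539
  r_corr = 2.573 + 5.539 = 8.112 μm/a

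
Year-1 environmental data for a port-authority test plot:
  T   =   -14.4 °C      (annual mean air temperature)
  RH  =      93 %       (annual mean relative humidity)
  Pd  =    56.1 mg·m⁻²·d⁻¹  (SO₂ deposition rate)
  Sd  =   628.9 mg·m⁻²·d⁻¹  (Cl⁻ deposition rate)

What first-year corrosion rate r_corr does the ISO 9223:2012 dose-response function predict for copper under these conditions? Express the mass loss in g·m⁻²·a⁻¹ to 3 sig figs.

copper: f(T) = +0.126·(T−10) [T≤10 °C] = -3.0744
  SO₂ term: 0.0053·56.1^0.26·exp(0.059·93-3.0744) = 0.1686
  Cl⁻ term: 0.01025·628.9^0.27·exp(0.036·93+0.049·-14.4) = 0.8202
  r_corr = 0.1686 + 0.8202 = 0.9888 μm/a
Convert to mass loss: 0.9888 μm/a × 8.96 g/cm³ = 8.859 g·m⁻²·a⁻¹

r_corr = 8.86 g·m⁻²·a⁻¹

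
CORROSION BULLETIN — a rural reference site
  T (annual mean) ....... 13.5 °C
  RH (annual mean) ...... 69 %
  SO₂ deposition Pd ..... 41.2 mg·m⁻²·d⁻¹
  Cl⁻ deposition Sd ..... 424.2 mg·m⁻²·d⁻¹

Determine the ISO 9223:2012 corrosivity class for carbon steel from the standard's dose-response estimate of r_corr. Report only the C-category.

carbon steel: f(T) = -0.054·(T−10) [T>10 °C] = -0.1890
  Pd branch = 1.77·Pd^0.52·e^(0.02·RH+f) = 40.27 μm/a
  Cl⁻ term: 0.102·424.2^0.62·exp(0.033·69+0.04·13.5) = 72.63
  r_corr = 40.27 + 72.63 = 112.9 μm/a
Category bounds: 80…200 μm/a bracket r_corr ⇒ C5

C5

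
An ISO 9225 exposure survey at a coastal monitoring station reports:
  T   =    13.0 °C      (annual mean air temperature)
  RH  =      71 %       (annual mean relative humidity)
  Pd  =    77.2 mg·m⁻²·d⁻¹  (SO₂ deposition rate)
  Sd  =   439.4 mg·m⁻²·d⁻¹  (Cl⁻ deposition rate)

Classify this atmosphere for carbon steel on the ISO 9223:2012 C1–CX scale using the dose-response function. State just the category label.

carbon steel: T>10 °C ⇒ hinge -0.054·(13.0−10) = -0.1620
  sulphur-dioxide contribution → 59.69 μm/a
  chloride contribution → 77.72 μm/a
  total first-year rate 137.4 μm/a
Category bounds: 80…200 μm/a bracket r_corr ⇒ C5

C5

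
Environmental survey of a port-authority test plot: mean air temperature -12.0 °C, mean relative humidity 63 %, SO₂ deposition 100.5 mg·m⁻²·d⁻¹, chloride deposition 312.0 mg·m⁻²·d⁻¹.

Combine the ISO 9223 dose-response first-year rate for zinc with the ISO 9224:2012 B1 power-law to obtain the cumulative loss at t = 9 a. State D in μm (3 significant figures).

zinc: T≤10 °C ⇒ hinge +0.038·(-12.0−10) = -0.8360
  Pd branch = 0.0129·Pd^0.44·e^(0.046·RH+f) = 0.771 μm/a
  Sd branch = 0.0175·Sd^0.57·e^(0.008·RH+0.085·T) = 0.2758 μm/a
  sum: 0.771 + 0.2758 → r_corr = 1.047 μm/a
Long-term exponent b (ISO 9224 Table 2, B1) = 0.813
  D(9) = 1.047 × 9^0.813 = 1.047 × 5.968 = 6.247 μm

D(9) = 6.25 μm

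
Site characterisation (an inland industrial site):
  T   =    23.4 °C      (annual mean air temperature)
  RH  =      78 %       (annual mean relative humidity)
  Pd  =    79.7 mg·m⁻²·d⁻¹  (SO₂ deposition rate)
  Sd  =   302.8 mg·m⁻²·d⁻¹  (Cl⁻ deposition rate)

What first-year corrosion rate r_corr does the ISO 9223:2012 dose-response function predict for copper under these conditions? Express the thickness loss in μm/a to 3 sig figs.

r_corr = 3.07 μm/a

copper: T>10 °C ⇒ hinge -0.080·(23.4−10) = -1.0720
  sulphur-dioxide contribution → 0.5646 μm/a
  chloride contribution → 2.501 μm/a
  total first-year rate 3.065 μm/a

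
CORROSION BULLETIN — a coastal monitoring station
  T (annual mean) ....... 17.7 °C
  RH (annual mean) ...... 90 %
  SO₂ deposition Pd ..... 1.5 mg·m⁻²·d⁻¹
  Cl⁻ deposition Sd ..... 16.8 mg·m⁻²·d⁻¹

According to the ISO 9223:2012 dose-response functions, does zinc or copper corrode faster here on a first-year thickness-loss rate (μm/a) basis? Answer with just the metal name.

copper

zinc: T>10 °C ⇒ hinge -0.071·(17.7−10) = -0.5467
  Pd branch = 0.0129·Pd^0.44·e^(0.046·RH+f) = 0.5606 μm/a
  Sd branch = 0.0175·Sd^0.57·e^(0.008·RH+0.085·T) = 0.8083 μm/a
  sum: 0.5606 + 0.8083 → r_corr = 1.369 μm/a
copper: temperature factor f = -0.080·(7.7) = -0.6160
  SO₂ term: 0.0053·1.5^0.26·exp(0.059·90-0.6160) = 0.6436
  Cl⁻ term: 0.01025·16.8^0.27·exp(0.036·90+0.049·17.7) = 1.335
  r_corr = 0.6436 + 1.335 = 1.978 μm/a
Ordering by μm/a: copper (1.98) > zinc (1.37)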